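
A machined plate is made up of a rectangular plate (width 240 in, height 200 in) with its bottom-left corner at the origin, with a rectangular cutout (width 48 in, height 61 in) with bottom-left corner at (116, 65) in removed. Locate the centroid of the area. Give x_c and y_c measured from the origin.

Part | A | x̄ᵢ | ȳᵢ | A·x̄ᵢ | A·ȳᵢ
plate | 48000.00 | 120.00 | 100.00 | 5760000.00 | 4800000.00
hole | -2928.00 | 140.00 | 95.50 | -409920.00 | -279624.00
Σ | 45072.00 |  |  | 5350080.00 | 4520376.00
x_c = 5350080.00 / 45072.00 = 118.70 in
y_c = 4520376.00 / 45072.00 = 100.29 in

x_c = 118.70 in, y_c = 100.29 in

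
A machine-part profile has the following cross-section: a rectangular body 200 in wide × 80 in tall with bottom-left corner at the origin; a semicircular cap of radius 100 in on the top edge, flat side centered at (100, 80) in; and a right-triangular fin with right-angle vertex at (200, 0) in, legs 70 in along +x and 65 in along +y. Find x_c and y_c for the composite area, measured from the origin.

rectangular body: A = 200 × 80 = 16000.00, centroid at (100.00, 40.00).
semicircular top: A = ½π·100² = 15707.96, centroid at (100.00, 122.44).
triangular fin: A = ½·70·65 = 2275.00, centroid at (223.33, 21.67).
ΣA = 33982.96 in²
ΣAx_c = (16000.00)(100.00) + (15707.96)(100.00) + (2275.00)(223.33) = 3678879.66 in³
ΣAy_c = (16000.00)(40.00) + (15707.96)(122.44) + (2275.00)(21.67) = 2612595.39 in³
x_c = 3678879.66 / 33982.96 = 108.26 in
y_c = 2612595.39 / 33982.96 = 76.88 in

x_c = 108.26 in, y_c = 76.88 in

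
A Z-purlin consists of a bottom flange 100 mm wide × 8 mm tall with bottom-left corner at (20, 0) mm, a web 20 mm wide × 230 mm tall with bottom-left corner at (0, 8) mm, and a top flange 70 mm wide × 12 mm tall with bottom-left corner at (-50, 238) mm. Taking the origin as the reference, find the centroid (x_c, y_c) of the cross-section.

x_c = 14.33 mm, y_c = 124.03 mm

bottom flange: A = 100 × 8 = 800.00, centroid at (70.00, 4.00).
web: A = 20 × 230 = 4600.00, centroid at (10.00, 123.00).
top flange: A = 70 × 12 = 840.00, centroid at (-15.00, 244.00).
ΣA = 6240.00 mm²
ΣAx_c = (800.00)(70.00) + (4600.00)(10.00) + (840.00)(-15.00) = 89400.00 mm³
ΣAy_c = (800.00)(4.00) + (4600.00)(123.00) + (840.00)(244.00) = 773960.00 mm³
x_c = 89400.00 / 6240.00 = 14.33 mm
y_c = 773960.00 / 6240.00 = 124.03 mm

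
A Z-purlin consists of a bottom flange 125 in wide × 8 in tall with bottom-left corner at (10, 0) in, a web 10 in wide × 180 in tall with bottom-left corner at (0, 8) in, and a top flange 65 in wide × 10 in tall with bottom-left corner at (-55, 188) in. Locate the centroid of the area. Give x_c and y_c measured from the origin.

Part | A | x̄ᵢ | ȳᵢ | A·x̄ᵢ | A·ȳᵢ
bottom flange | 1000.00 | 72.50 | 4.00 | 72500.00 | 4000.00
web | 1800.00 | 5.00 | 98.00 | 9000.00 | 176400.00
top flange | 650.00 | -22.50 | 193.00 | -14625.00 | 125450.00
Σ | 3450.00 |  |  | 66875.00 | 305850.00
x_c = 66875.00 / 3450.00 = 19.38 in
y_c = 305850.00 / 3450.00 = 88.65 in

x_c = 19.38 in, y_c = 88.65 in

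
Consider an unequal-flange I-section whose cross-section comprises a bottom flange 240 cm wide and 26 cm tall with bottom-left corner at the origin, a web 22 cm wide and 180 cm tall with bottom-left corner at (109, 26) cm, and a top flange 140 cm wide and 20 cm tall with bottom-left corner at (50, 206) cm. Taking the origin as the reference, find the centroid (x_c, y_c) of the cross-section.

bottom flange: A = 240 × 26 = 6240.00, centroid at (120.00, 13.00).
web: A = 22 × 180 = 3960.00, centroid at (120.00, 116.00).
top flange: A = 140 × 20 = 2800.00, centroid at (120.00, 216.00).
ΣA = 13000.00 cm², ΣAx_c = 1560000.00 cm³, ΣAy_c = 1145280.00 cm³.
x_c = 1560000.00/13000.00 = 120.00 cm; y_c = 1145280.00/13000.00 = 88.10 cm.

x_c = 120.00 cm, y_c = 88.10 cm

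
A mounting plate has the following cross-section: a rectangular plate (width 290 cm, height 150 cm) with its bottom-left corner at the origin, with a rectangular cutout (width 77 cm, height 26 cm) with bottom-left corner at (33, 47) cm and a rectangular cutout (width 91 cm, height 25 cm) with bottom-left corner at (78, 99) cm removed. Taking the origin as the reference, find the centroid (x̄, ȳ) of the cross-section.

x̄ = 150.00 cm, ȳ = 73.65 cm

Part | A | x̄ᵢ | ȳᵢ | A·x̄ᵢ | A·ȳᵢ
plate | 43500.00 | 145.00 | 75.00 | 6307500.00 | 3262500.00
hole 1 | -2002.00 | 71.50 | 60.00 | -143143.00 | -120120.00
hole 2 | -2275.00 | 123.50 | 111.50 | -280962.50 | -253662.50
Σ | 39223.00 |  |  | 5883394.50 | 2888717.50
x̄ = 5883394.50 / 39223.00 = 150.00 cm
ȳ = 2888717.50 / 39223.00 = 73.65 cm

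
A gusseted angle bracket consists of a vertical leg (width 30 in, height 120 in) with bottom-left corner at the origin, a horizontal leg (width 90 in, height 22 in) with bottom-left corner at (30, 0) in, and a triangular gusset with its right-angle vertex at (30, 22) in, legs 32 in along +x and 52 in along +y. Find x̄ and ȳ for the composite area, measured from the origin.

vertical leg: A = 30 × 120 = 3600.00, centroid at (15.00, 60.00).
horizontal leg: A = 90 × 22 = 1980.00, centroid at (75.00, 11.00).
gusset: A = ½·32·52 = 832.00, centroid at (40.67, 39.33).
ΣA = 6412.00 in², ΣAx̄ = 236334.67 in³, ΣAȳ = 270505.33 in³.
x̄ = 236334.67/6412.00 = 36.86 in; ȳ = 270505.33/6412.00 = 42.19 in.

x̄ = 36.86 in, ȳ = 42.19 in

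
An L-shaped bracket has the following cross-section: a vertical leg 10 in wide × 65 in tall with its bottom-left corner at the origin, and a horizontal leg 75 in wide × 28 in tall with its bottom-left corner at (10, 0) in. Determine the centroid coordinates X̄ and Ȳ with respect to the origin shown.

X̄ = 37.45 in, Ȳ = 18.37 in

Part | A | x̄ᵢ | ȳᵢ | A·x̄ᵢ | A·ȳᵢ
vertical leg | 650.00 | 5.00 | 32.50 | 3250.00 | 21125.00
horizontal leg | 2100.00 | 47.50 | 14.00 | 99750.00 | 29400.00
Σ | 2750.00 |  |  | 103000.00 | 50525.00
X̄ = 103000.00 / 2750.00 = 37.45 in
Ȳ = 50525.00 / 2750.00 = 18.37 in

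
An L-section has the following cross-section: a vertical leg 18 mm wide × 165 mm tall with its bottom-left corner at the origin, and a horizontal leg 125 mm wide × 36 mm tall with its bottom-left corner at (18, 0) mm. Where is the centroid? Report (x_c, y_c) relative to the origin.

vertical leg: A = 18 × 165 = 2970.00, centroid at (9.00, 82.50).
horizontal leg: A = 125 × 36 = 4500.00, centroid at (80.50, 18.00).
ΣA = 7470.00 mm², ΣAx_c = 388980.00 mm³, ΣAy_c = 326025.00 mm³.
x_c = 388980.00/7470.00 = 52.07 mm; y_c = 326025.00/7470.00 = 43.64 mm.

x_c = 52.07 mm, y_c = 43.64 mm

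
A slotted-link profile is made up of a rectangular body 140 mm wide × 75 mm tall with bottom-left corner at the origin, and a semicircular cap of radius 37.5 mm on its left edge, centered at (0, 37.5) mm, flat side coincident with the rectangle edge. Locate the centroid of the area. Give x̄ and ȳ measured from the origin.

x̄ = 55.07 mm, ȳ = 37.50 mm

rectangular body: A = 140 × 75 = 10500.00, centroid at (70.00, 37.50).
semicircular end: A = ½π·37.5² = 2208.93, centroid at (-15.92, 37.50).
ΣA = 12708.93 mm², ΣAx̄ = 699843.75 mm³, ΣAȳ = 476584.96 mm³.
x̄ = 699843.75/12708.93 = 55.07 mm; ȳ = 476584.96/12708.93 = 37.50 mm.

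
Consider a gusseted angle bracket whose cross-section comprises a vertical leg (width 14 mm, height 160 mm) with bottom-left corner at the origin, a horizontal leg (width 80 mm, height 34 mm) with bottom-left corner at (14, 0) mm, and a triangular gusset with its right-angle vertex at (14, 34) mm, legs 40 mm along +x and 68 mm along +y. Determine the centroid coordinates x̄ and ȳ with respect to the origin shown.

x̄ = 31.60 mm, ȳ = 47.86 mm

vertical leg: A = 14 × 160 = 2240.00, centroid at (7.00, 80.00).
horizontal leg: A = 80 × 34 = 2720.00, centroid at (54.00, 17.00).
gusset: A = ½·40·68 = 1360.00, centroid at (27.33, 56.67).
ΣA = 6320.00 mm²
ΣAx̄ = (2240.00)(7.00) + (2720.00)(54.00) + (1360.00)(27.33) = 199733.33 mm³
ΣAȳ = (2240.00)(80.00) + (2720.00)(17.00) + (1360.00)(56.67) = 302506.67 mm³
x̄ = 199733.33 / 6320.00 = 31.60 mm
ȳ = 302506.67 / 6320.00 = 47.86 mm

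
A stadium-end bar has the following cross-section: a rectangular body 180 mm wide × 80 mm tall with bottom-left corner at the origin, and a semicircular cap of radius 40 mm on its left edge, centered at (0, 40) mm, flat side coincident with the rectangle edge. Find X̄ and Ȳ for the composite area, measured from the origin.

X̄ = 74.10 mm, Ȳ = 40.00 mm

rectangular body: A = 180 × 80 = 14400.00, centroid at (90.00, 40.00).
semicircular end: A = ½π·40² = 2513.27, centroid at (-16.98, 40.00).
ΣA = 16913.27 mm²
ΣAX̄ = (14400.00)(90.00) + (2513.27)(-16.98) = 1253333.33 mm³
ΣAȲ = (14400.00)(40.00) + (2513.27)(40.00) = 676530.96 mm³
X̄ = 1253333.33 / 16913.27 = 74.10 mm
Ȳ = 676530.96 / 16913.27 = 40.00 mm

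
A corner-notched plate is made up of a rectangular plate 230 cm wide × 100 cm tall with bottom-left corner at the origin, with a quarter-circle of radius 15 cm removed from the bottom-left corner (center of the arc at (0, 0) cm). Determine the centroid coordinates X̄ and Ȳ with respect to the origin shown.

X̄ = 115.84 cm, Ȳ = 50.34 cm

Part | A | x̄ᵢ | ȳᵢ | A·x̄ᵢ | A·ȳᵢ
plate | 23000.00 | 115.00 | 50.00 | 2645000.00 | 1150000.00
removed quarter-circle | -176.71 | 6.37 | 6.37 | -1125.00 | -1125.00
Σ | 22823.29 |  |  | 2643875.00 | 1148875.00
X̄ = 2643875.00 / 22823.29 = 115.84 cm
Ȳ = 1148875.00 / 22823.29 = 50.34 cm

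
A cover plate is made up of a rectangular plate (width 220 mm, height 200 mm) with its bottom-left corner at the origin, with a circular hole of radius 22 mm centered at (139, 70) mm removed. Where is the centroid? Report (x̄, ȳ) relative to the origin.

x̄ = 108.96 mm, ȳ = 101.07 mm

plate: A = 220 × 200 = 44000.00, centroid at (110.00, 100.00).
hole: A = −π·22² = -1520.53, centroid at (139.00, 70.00).
ΣA = 42479.47 mm², ΣAx̄ = 4628646.21 mm³, ΣAȳ = 4293562.84 mm³.
x̄ = 4628646.21/42479.47 = 108.96 mm; ȳ = 4293562.84/42479.47 = 101.07 mm.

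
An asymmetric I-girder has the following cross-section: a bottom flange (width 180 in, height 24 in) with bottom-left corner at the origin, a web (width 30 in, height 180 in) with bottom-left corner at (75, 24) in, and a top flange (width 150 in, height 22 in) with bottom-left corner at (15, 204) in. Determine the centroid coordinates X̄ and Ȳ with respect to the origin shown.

X̄ = 90.00 in, Ȳ = 105.76 in

bottom flange: A = 180 × 24 = 4320.00, centroid at (90.00, 12.00).
web: A = 30 × 180 = 5400.00, centroid at (90.00, 114.00).
top flange: A = 150 × 22 = 3300.00, centroid at (90.00, 215.00).
ΣA = 13020.00 in², ΣAX̄ = 1171800.00 in³, ΣAȲ = 1376940.00 in³.
X̄ = 1171800.00/13020.00 = 90.00 in; Ȳ = 1376940.00/13020.00 = 105.76 in.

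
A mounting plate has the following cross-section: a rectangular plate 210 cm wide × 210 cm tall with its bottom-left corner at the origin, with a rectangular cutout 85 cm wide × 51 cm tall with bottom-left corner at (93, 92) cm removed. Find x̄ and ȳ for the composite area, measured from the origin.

plate: A = 210 × 210 = 44100.00, centroid at (105.00, 105.00).
hole: A = −(85 × 51) = -4335.00, centroid at (135.50, 117.50).
ΣA = 39765.00 cm², ΣAx̄ = 4043107.50 cm³, ΣAȳ = 4121137.50 cm³.
x̄ = 4043107.50/39765.00 = 101.68 cm; ȳ = 4121137.50/39765.00 = 103.64 cm.

x̄ = 101.68 cm, ȳ = 103.64 cm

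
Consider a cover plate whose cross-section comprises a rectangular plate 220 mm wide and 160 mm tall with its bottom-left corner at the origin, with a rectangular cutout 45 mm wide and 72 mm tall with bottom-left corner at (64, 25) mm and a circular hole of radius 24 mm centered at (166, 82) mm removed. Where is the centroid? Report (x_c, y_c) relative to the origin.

x_c = 109.16 mm, y_c = 81.92 mm

plate: A = 220 × 160 = 35200.00, centroid at (110.00, 80.00).
hole 1: A = −(45 × 72) = -3240.00, centroid at (86.50, 61.00).
hole 2: A = −π·24² = -1809.56, centroid at (166.00, 82.00).
ΣA = 30150.44 mm²
ΣAx_c = (35200.00)(110.00) + (-3240.00)(86.50) + (-1809.56)(166.00) = 3291353.48 mm³
ΣAy_c = (35200.00)(80.00) + (-3240.00)(61.00) + (-1809.56)(82.00) = 2469976.30 mm³
x_c = 3291353.48 / 30150.44 = 109.16 mm
y_c = 2469976.30 / 30150.44 = 81.92 mm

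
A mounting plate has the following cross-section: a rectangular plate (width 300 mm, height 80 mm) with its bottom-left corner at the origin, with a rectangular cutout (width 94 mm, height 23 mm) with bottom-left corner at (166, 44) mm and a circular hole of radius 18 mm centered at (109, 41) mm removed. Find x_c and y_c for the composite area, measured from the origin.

x_c = 145.46 mm, y_c = 38.34 mm

Part | A | x̄ᵢ | ȳᵢ | A·x̄ᵢ | A·ȳᵢ
plate | 24000.00 | 150.00 | 40.00 | 3600000.00 | 960000.00
hole 1 | -2162.00 | 213.00 | 55.50 | -460506.00 | -119991.00
hole 2 | -1017.88 | 109.00 | 41.00 | -110948.49 | -41732.92
Σ | 20820.12 |  |  | 3028545.51 | 798276.08
x_c = 3028545.51 / 20820.12 = 145.46 mm
y_c = 798276.08 / 20820.12 = 38.34 mm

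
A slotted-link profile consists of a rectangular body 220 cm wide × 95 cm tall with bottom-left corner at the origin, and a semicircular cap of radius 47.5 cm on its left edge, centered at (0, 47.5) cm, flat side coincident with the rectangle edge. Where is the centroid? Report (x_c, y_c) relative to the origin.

x_c = 91.13 cm, y_c = 47.50 cm

rectangular body: A = 220 × 95 = 20900.00, centroid at (110.00, 47.50).
semicircular end: A = ½π·47.5² = 3544.11, centroid at (-20.16, 47.50).
ΣA = 24444.11 cm², ΣAx_c = 2227552.08 cm³, ΣAy_c = 1161095.19 cm³.
x_c = 2227552.08/24444.11 = 91.13 cm; y_c = 1161095.19/24444.11 = 47.50 cm.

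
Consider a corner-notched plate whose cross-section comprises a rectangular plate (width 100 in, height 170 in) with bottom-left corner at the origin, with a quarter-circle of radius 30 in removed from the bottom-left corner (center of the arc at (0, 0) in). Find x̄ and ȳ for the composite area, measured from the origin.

plate: A = 100 × 170 = 17000.00, centroid at (50.00, 85.00).
removed quarter-circle: A = −¼π·30² = -706.86, centroid at (12.73, 12.73).
ΣA = 16293.14 in², ΣAx̄ = 841000.00 in³, ΣAȳ = 1436000.00 in³.
x̄ = 841000.00/16293.14 = 51.62 in; ȳ = 1436000.00/16293.14 = 88.14 in.

x̄ = 51.62 in, ȳ = 88.14 in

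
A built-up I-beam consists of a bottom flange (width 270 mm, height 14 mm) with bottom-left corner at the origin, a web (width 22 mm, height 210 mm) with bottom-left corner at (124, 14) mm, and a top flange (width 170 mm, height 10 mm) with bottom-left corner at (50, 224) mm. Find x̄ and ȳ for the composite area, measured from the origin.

x̄ = 135.00 mm, ȳ = 95.60 mm

Part | A | x̄ᵢ | ȳᵢ | A·x̄ᵢ | A·ȳᵢ
bottom flange | 3780.00 | 135.00 | 7.00 | 510300.00 | 26460.00
web | 4620.00 | 135.00 | 119.00 | 623700.00 | 549780.00
top flange | 1700.00 | 135.00 | 229.00 | 229500.00 | 389300.00
Σ | 10100.00 |  |  | 1363500.00 | 965540.00
x̄ = 1363500.00 / 10100.00 = 135.00 mm
ȳ = 965540.00 / 10100.00 = 95.60 mm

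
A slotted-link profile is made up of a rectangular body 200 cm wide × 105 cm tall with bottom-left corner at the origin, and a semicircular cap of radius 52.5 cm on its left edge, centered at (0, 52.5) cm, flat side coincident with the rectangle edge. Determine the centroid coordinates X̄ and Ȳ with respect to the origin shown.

Part | A | x̄ᵢ | ȳᵢ | A·x̄ᵢ | A·ȳᵢ
rectangular body | 21000.00 | 100.00 | 52.50 | 2100000.00 | 1102500.00
semicircular end | 4329.51 | -22.28 | 52.50 | -96468.75 | 227299.14
Σ | 25329.51 |  |  | 2003531.25 | 1329799.14
X̄ = 2003531.25 / 25329.51 = 79.10 cm
Ȳ = 1329799.14 / 25329.51 = 52.50 cm

X̄ = 79.10 cm, Ȳ = 52.50 cm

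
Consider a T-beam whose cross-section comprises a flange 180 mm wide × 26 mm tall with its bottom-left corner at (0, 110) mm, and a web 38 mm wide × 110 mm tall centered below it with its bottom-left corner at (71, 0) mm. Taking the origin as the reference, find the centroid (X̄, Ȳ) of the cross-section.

X̄ = 90.00 mm, Ȳ = 90.92 mm

Part | A | x̄ᵢ | ȳᵢ | A·x̄ᵢ | A·ȳᵢ
web | 4180.00 | 90.00 | 55.00 | 376200.00 | 229900.00
flange | 4680.00 | 90.00 | 123.00 | 421200.00 | 575640.00
Σ | 8860.00 |  |  | 797400.00 | 805540.00
X̄ = 797400.00 / 8860.00 = 90.00 mm
Ȳ = 805540.00 / 8860.00 = 90.92 mm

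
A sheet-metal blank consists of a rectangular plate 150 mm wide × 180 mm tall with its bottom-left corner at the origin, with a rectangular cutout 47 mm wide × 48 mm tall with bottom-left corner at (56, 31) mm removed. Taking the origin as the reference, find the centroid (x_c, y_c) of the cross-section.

Part | A | x̄ᵢ | ȳᵢ | A·x̄ᵢ | A·ȳᵢ
plate | 27000.00 | 75.00 | 90.00 | 2025000.00 | 2430000.00
hole | -2256.00 | 79.50 | 55.00 | -179352.00 | -124080.00
Σ | 24744.00 |  |  | 1845648.00 | 2305920.00
x_c = 1845648.00 / 24744.00 = 74.59 mm
y_c = 2305920.00 / 24744.00 = 93.19 mm

x_c = 74.59 mm, y_c = 93.19 mm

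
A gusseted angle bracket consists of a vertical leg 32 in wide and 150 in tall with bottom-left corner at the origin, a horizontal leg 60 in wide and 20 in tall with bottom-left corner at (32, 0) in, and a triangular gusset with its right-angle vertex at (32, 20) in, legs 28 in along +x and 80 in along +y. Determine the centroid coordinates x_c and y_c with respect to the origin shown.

x_c = 27.74 in, y_c = 59.59 in

Part | A | x̄ᵢ | ȳᵢ | A·x̄ᵢ | A·ȳᵢ
vertical leg | 4800.00 | 16.00 | 75.00 | 76800.00 | 360000.00
horizontal leg | 1200.00 | 62.00 | 10.00 | 74400.00 | 12000.00
gusset | 1120.00 | 41.33 | 46.67 | 46293.33 | 52266.67
Σ | 7120.00 |  |  | 197493.33 | 424266.67
x_c = 197493.33 / 7120.00 = 27.74 in
y_c = 424266.67 / 7120.00 = 59.59 in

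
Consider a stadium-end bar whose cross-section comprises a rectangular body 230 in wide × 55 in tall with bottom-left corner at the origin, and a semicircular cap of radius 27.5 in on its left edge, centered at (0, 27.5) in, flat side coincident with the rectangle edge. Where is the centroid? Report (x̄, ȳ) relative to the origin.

rectangular body: A = 230 × 55 = 12650.00, centroid at (115.00, 27.50).
semicircular end: A = ½π·27.5² = 1187.91, centroid at (-11.67, 27.50).
ΣA = 13837.91 in², ΣAx̄ = 1440885.42 in³, ΣAȳ = 380542.65 in³.
x̄ = 1440885.42/13837.91 = 104.13 in; ȳ = 380542.65/13837.91 = 27.50 in.

x̄ = 104.13 in, ȳ = 27.50 in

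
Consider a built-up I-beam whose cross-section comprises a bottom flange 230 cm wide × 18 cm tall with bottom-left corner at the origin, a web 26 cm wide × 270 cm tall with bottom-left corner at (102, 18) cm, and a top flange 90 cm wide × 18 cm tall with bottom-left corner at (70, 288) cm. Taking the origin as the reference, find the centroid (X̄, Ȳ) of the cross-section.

bottom flange: A = 230 × 18 = 4140.00, centroid at (115.00, 9.00).
web: A = 26 × 270 = 7020.00, centroid at (115.00, 153.00).
top flange: A = 90 × 18 = 1620.00, centroid at (115.00, 297.00).
ΣA = 12780.00 cm²
ΣAX̄ = (4140.00)(115.00) + (7020.00)(115.00) + (1620.00)(115.00) = 1469700.00 cm³
ΣAȲ = (4140.00)(9.00) + (7020.00)(153.00) + (1620.00)(297.00) = 1592460.00 cm³
X̄ = 1469700.00 / 12780.00 = 115.00 cm
Ȳ = 1592460.00 / 12780.00 = 124.61 cm

X̄ = 115.00 cm, Ȳ = 124.61 cm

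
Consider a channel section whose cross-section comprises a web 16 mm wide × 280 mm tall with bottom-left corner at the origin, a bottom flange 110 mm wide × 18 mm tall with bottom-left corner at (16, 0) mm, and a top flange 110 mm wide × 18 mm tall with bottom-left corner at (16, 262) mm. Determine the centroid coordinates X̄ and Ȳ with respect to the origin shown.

web: A = 16 × 280 = 4480.00, centroid at (8.00, 140.00).
bottom flange: A = 110 × 18 = 1980.00, centroid at (71.00, 9.00).
top flange: A = 110 × 18 = 1980.00, centroid at (71.00, 271.00).
ΣA = 8440.00 mm², ΣAX̄ = 317000.00 mm³, ΣAȲ = 1181600.00 mm³.
X̄ = 317000.00/8440.00 = 37.56 mm; Ȳ = 1181600.00/8440.00 = 140.00 mm.

X̄ = 37.56 mm, Ȳ = 140.00 mm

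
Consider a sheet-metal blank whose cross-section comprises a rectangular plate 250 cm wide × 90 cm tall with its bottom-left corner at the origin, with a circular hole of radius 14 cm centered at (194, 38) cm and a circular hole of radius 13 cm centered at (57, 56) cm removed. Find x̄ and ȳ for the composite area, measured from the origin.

x̄ = 124.70 cm, ȳ = 44.93 cm

plate: A = 250 × 90 = 22500.00, centroid at (125.00, 45.00).
hole 1: A = −π·14² = -615.75, centroid at (194.00, 38.00).
hole 2: A = −π·13² = -530.93, centroid at (57.00, 56.00).
ΣA = 21353.32 cm²
ΣAx̄ = (22500.00)(125.00) + (-615.75)(194.00) + (-530.93)(57.00) = 2662781.12 cm³
ΣAȳ = (22500.00)(45.00) + (-615.75)(38.00) + (-530.93)(56.00) = 959369.39 cm³
x̄ = 2662781.12 / 21353.32 = 124.70 cm
ȳ = 959369.39 / 21353.32 = 44.93 cm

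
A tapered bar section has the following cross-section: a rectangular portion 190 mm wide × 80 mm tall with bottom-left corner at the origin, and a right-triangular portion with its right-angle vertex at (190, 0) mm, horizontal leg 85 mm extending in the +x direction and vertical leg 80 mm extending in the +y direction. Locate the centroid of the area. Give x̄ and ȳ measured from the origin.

rectangular portion: A = 190 × 80 = 15200.00, centroid at (95.00, 40.00).
triangular portion: A = ½·85·80 = 3400.00, centroid at (218.33, 26.67).
ΣA = 18600.00 mm², ΣAx̄ = 2186333.33 mm³, ΣAȳ = 698666.67 mm³.
x̄ = 2186333.33/18600.00 = 117.54 mm; ȳ = 698666.67/18600.00 = 37.56 mm.

x̄ = 117.54 mm, ȳ = 37.56 mm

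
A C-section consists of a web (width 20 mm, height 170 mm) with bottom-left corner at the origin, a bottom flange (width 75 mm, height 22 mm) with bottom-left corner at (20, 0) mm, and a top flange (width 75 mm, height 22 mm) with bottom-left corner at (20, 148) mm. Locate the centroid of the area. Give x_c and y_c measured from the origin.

web: A = 20 × 170 = 3400.00, centroid at (10.00, 85.00).
bottom flange: A = 75 × 22 = 1650.00, centroid at (57.50, 11.00).
top flange: A = 75 × 22 = 1650.00, centroid at (57.50, 159.00).
ΣA = 6700.00 mm², ΣAx_c = 223750.00 mm³, ΣAy_c = 569500.00 mm³.
x_c = 223750.00/6700.00 = 33.40 mm; y_c = 569500.00/6700.00 = 85.00 mm.

x_c = 33.40 mm, y_c = 85.00 mm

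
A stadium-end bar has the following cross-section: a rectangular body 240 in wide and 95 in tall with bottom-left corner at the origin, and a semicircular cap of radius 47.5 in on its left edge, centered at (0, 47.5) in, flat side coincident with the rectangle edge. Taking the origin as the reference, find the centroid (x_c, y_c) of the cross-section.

rectangular body: A = 240 × 95 = 22800.00, centroid at (120.00, 47.50).
semicircular end: A = ½π·47.5² = 3544.11, centroid at (-20.16, 47.50).
ΣA = 26344.11 in²
ΣAx_c = (22800.00)(120.00) + (3544.11)(-20.16) = 2664552.08 in³
ΣAy_c = (22800.00)(47.50) + (3544.11)(47.50) = 1251345.19 in³
x_c = 2664552.08 / 26344.11 = 101.14 in
y_c = 1251345.19 / 26344.11 = 47.50 in

x_c = 101.14 in, y_c = 47.50 in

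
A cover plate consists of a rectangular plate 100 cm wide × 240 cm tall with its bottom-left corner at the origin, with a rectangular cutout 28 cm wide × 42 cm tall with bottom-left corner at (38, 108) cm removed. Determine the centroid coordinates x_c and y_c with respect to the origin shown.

x_c = 49.90 cm, y_c = 119.54 cm

plate: A = 100 × 240 = 24000.00, centroid at (50.00, 120.00).
hole: A = −(28 × 42) = -1176.00, centroid at (52.00, 129.00).
ΣA = 22824.00 cm²
ΣAx_c = (24000.00)(50.00) + (-1176.00)(52.00) = 1138848.00 cm³
ΣAy_c = (24000.00)(120.00) + (-1176.00)(129.00) = 2728296.00 cm³
x_c = 1138848.00 / 22824.00 = 49.90 cm
y_c = 2728296.00 / 22824.00 = 119.54 cm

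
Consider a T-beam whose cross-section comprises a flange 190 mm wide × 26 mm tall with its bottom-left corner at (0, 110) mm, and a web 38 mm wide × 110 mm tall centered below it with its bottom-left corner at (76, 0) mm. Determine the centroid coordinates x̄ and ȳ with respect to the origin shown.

x̄ = 95.00 mm, ȳ = 91.83 mm

web: A = 38 × 110 = 4180.00, centroid at (95.00, 55.00).
flange: A = 190 × 26 = 4940.00, centroid at (95.00, 123.00).
ΣA = 9120.00 mm², ΣAx̄ = 866400.00 mm³, ΣAȳ = 837520.00 mm³.
x̄ = 866400.00/9120.00 = 95.00 mm; ȳ = 837520.00/9120.00 = 91.83 mm.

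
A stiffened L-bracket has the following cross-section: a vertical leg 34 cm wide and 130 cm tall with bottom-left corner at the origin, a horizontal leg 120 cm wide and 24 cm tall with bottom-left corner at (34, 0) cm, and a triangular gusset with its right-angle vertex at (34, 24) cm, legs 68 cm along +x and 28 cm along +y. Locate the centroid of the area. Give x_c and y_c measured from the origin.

vertical leg: A = 34 × 130 = 4420.00, centroid at (17.00, 65.00).
horizontal leg: A = 120 × 24 = 2880.00, centroid at (94.00, 12.00).
gusset: A = ½·68·28 = 952.00, centroid at (56.67, 33.33).
ΣA = 8252.00 cm², ΣAx_c = 399806.67 cm³, ΣAy_c = 353593.33 cm³.
x_c = 399806.67/8252.00 = 48.45 cm; y_c = 353593.33/8252.00 = 42.85 cm.

x_c = 48.45 cm, y_c = 42.85 cm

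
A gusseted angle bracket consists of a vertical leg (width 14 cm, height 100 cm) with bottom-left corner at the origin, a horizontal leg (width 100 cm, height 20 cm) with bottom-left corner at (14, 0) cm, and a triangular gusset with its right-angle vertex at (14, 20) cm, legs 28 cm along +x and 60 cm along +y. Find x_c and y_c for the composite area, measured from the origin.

x_c = 37.12 cm, y_c = 29.15 cm

vertical leg: A = 14 × 100 = 1400.00, centroid at (7.00, 50.00).
horizontal leg: A = 100 × 20 = 2000.00, centroid at (64.00, 10.00).
gusset: A = ½·28·60 = 840.00, centroid at (23.33, 40.00).
ΣA = 4240.00 cm², ΣAx_c = 157400.00 cm³, ΣAy_c = 123600.00 cm³.
x_c = 157400.00/4240.00 = 37.12 cm; y_c = 123600.00/4240.00 = 29.15 cm.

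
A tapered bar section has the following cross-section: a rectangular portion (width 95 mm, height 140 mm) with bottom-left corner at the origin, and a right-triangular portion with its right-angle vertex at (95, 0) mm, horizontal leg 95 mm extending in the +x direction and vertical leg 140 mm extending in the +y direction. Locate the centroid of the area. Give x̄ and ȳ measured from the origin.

Part | A | x̄ᵢ | ȳᵢ | A·x̄ᵢ | A·ȳᵢ
rectangular portion | 13300.00 | 47.50 | 70.00 | 631750.00 | 931000.00
triangular portion | 6650.00 | 126.67 | 46.67 | 842333.33 | 310333.33
Σ | 19950.00 |  |  | 1474083.33 | 1241333.33
x̄ = 1474083.33 / 19950.00 = 73.89 mm
ȳ = 1241333.33 / 19950.00 = 62.22 mm

x̄ = 73.89 mm, ȳ = 62.22 mm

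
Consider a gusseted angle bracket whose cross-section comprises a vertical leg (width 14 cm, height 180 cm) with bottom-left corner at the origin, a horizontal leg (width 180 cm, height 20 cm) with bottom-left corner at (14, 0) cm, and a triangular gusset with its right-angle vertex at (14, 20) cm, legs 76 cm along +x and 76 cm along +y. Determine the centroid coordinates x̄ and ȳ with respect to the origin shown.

vertical leg: A = 14 × 180 = 2520.00, centroid at (7.00, 90.00).
horizontal leg: A = 180 × 20 = 3600.00, centroid at (104.00, 10.00).
gusset: A = ½·76·76 = 2888.00, centroid at (39.33, 45.33).
ΣA = 9008.00 cm²
ΣAx̄ = (2520.00)(7.00) + (3600.00)(104.00) + (2888.00)(39.33) = 505634.67 cm³
ΣAȳ = (2520.00)(90.00) + (3600.00)(10.00) + (2888.00)(45.33) = 393722.67 cm³
x̄ = 505634.67 / 9008.00 = 56.13 cm
ȳ = 393722.67 / 9008.00 = 43.71 cm

x̄ = 56.13 cm, ȳ = 43.71 cm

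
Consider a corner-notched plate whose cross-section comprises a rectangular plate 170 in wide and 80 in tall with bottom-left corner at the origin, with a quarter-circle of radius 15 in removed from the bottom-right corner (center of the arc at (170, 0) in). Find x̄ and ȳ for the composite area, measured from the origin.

x̄ = 83.96 in, ȳ = 40.44 in

plate: A = 170 × 80 = 13600.00, centroid at (85.00, 40.00).
removed quarter-circle: A = −¼π·15² = -176.71, centroid at (163.63, 6.37).
ΣA = 13423.29 in², ΣAx̄ = 1127083.52 in³, ΣAȳ = 542875.00 in³.
x̄ = 1127083.52/13423.29 = 83.96 in; ȳ = 542875.00/13423.29 = 40.44 in.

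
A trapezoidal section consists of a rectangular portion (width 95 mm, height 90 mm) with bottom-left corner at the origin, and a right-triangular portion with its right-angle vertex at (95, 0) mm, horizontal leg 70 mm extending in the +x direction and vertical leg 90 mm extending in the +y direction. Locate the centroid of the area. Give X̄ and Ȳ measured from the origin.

rectangular portion: A = 95 × 90 = 8550.00, centroid at (47.50, 45.00).
triangular portion: A = ½·70·90 = 3150.00, centroid at (118.33, 30.00).
ΣA = 11700.00 mm²
ΣAX̄ = (8550.00)(47.50) + (3150.00)(118.33) = 778875.00 mm³
ΣAȲ = (8550.00)(45.00) + (3150.00)(30.00) = 479250.00 mm³
X̄ = 778875.00 / 11700.00 = 66.57 mm
Ȳ = 479250.00 / 11700.00 = 40.96 mm

X̄ = 66.57 mm, Ȳ = 40.96 mm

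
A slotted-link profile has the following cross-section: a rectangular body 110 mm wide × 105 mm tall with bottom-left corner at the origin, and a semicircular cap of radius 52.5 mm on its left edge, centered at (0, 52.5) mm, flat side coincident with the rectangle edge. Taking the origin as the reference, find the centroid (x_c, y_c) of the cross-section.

rectangular body: A = 110 × 105 = 11550.00, centroid at (55.00, 52.50).
semicircular end: A = ½π·52.5² = 4329.51, centroid at (-22.28, 52.50).
ΣA = 15879.51 mm², ΣAx_c = 538781.25 mm³, ΣAy_c = 833674.14 mm³.
x_c = 538781.25/15879.51 = 33.93 mm; y_c = 833674.14/15879.51 = 52.50 mm.

x_c = 33.93 mm, y_c = 52.50 mm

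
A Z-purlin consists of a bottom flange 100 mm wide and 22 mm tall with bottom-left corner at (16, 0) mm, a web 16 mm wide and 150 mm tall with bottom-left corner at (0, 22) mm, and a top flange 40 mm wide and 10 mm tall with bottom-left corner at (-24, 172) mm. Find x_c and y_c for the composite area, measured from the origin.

Part | A | x̄ᵢ | ȳᵢ | A·x̄ᵢ | A·ȳᵢ
bottom flange | 2200.00 | 66.00 | 11.00 | 145200.00 | 24200.00
web | 2400.00 | 8.00 | 97.00 | 19200.00 | 232800.00
top flange | 400.00 | -4.00 | 177.00 | -1600.00 | 70800.00
Σ | 5000.00 |  |  | 162800.00 | 327800.00
x_c = 162800.00 / 5000.00 = 32.56 mm
y_c = 327800.00 / 5000.00 = 65.56 mm

x_c = 32.56 mm, y_c = 65.56 mm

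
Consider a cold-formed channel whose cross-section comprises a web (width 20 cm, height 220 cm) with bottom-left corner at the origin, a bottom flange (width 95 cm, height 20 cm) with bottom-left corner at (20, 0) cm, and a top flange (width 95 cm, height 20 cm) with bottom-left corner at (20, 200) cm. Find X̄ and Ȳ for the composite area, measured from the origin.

web: A = 20 × 220 = 4400.00, centroid at (10.00, 110.00).
bottom flange: A = 95 × 20 = 1900.00, centroid at (67.50, 10.00).
top flange: A = 95 × 20 = 1900.00, centroid at (67.50, 210.00).
ΣA = 8200.00 cm², ΣAX̄ = 300500.00 cm³, ΣAȲ = 902000.00 cm³.
X̄ = 300500.00/8200.00 = 36.65 cm; Ȳ = 902000.00/8200.00 = 110.00 cm.

X̄ = 36.65 cm, Ȳ = 110.00 cm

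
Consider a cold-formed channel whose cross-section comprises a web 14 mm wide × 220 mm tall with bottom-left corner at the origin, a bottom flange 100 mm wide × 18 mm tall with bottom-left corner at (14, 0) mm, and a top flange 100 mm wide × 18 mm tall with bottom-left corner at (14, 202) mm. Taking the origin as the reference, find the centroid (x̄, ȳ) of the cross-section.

x̄ = 37.72 mm, ȳ = 110.00 mm

web: A = 14 × 220 = 3080.00, centroid at (7.00, 110.00).
bottom flange: A = 100 × 18 = 1800.00, centroid at (64.00, 9.00).
top flange: A = 100 × 18 = 1800.00, centroid at (64.00, 211.00).
ΣA = 6680.00 mm²
ΣAx̄ = (3080.00)(7.00) + (1800.00)(64.00) + (1800.00)(64.00) = 251960.00 mm³
ΣAȳ = (3080.00)(110.00) + (1800.00)(9.00) + (1800.00)(211.00) = 734800.00 mm³
x̄ = 251960.00 / 6680.00 = 37.72 mm
ȳ = 734800.00 / 6680.00 = 110.00 mm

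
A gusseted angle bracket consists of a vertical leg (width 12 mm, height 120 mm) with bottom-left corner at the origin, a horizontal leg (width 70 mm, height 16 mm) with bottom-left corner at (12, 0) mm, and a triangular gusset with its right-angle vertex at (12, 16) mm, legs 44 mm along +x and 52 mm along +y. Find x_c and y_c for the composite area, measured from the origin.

Part | A | x̄ᵢ | ȳᵢ | A·x̄ᵢ | A·ȳᵢ
vertical leg | 1440.00 | 6.00 | 60.00 | 8640.00 | 86400.00
horizontal leg | 1120.00 | 47.00 | 8.00 | 52640.00 | 8960.00
gusset | 1144.00 | 26.67 | 33.33 | 30506.67 | 38133.33
Σ | 3704.00 |  |  | 91786.67 | 133493.33
x_c = 91786.67 / 3704.00 = 24.78 mm
y_c = 133493.33 / 3704.00 = 36.04 mm

x_c = 24.78 mm, y_c = 36.04 mm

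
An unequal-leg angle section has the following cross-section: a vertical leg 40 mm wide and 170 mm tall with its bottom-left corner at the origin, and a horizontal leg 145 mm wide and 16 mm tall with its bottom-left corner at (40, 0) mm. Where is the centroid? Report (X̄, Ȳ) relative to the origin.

Part | A | x̄ᵢ | ȳᵢ | A·x̄ᵢ | A·ȳᵢ
vertical leg | 6800.00 | 20.00 | 85.00 | 136000.00 | 578000.00
horizontal leg | 2320.00 | 112.50 | 8.00 | 261000.00 | 18560.00
Σ | 9120.00 |  |  | 397000.00 | 596560.00
X̄ = 397000.00 / 9120.00 = 43.53 mm
Ȳ = 596560.00 / 9120.00 = 65.41 mm

X̄ = 43.53 mm, Ȳ = 65.41 mm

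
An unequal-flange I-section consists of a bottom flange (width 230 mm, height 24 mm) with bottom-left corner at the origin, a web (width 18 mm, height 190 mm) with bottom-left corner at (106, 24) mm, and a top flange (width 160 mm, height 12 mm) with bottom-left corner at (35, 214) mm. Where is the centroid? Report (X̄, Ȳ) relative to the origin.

bottom flange: A = 230 × 24 = 5520.00, centroid at (115.00, 12.00).
web: A = 18 × 190 = 3420.00, centroid at (115.00, 119.00).
top flange: A = 160 × 12 = 1920.00, centroid at (115.00, 220.00).
ΣA = 10860.00 mm², ΣAX̄ = 1248900.00 mm³, ΣAȲ = 895620.00 mm³.
X̄ = 1248900.00/10860.00 = 115.00 mm; Ȳ = 895620.00/10860.00 = 82.47 mm.

X̄ = 115.00 mm, Ȳ = 82.47 mm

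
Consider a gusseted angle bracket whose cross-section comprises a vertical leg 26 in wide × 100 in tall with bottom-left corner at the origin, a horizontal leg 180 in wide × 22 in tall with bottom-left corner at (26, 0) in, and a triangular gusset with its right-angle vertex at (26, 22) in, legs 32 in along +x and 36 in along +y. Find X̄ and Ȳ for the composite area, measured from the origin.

vertical leg: A = 26 × 100 = 2600.00, centroid at (13.00, 50.00).
horizontal leg: A = 180 × 22 = 3960.00, centroid at (116.00, 11.00).
gusset: A = ½·32·36 = 576.00, centroid at (36.67, 34.00).
ΣA = 7136.00 in²
ΣAX̄ = (2600.00)(13.00) + (3960.00)(116.00) + (576.00)(36.67) = 514280.00 in³
ΣAȲ = (2600.00)(50.00) + (3960.00)(11.00) + (576.00)(34.00) = 193144.00 in³
X̄ = 514280.00 / 7136.00 = 72.07 in
Ȳ = 193144.00 / 7136.00 = 27.07 in

X̄ = 72.07 in, Ȳ = 27.07 in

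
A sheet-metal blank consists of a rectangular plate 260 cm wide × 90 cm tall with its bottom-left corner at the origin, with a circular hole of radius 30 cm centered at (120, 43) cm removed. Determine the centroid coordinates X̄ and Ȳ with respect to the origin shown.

X̄ = 131.37 cm, Ȳ = 45.27 cm

Part | A | x̄ᵢ | ȳᵢ | A·x̄ᵢ | A·ȳᵢ
plate | 23400.00 | 130.00 | 45.00 | 3042000.00 | 1053000.00
hole | -2827.43 | 120.00 | 43.00 | -339292.01 | -121579.64
Σ | 20572.57 |  |  | 2702707.99 | 931420.36
X̄ = 2702707.99 / 20572.57 = 131.37 cm
Ȳ = 931420.36 / 20572.57 = 45.27 cm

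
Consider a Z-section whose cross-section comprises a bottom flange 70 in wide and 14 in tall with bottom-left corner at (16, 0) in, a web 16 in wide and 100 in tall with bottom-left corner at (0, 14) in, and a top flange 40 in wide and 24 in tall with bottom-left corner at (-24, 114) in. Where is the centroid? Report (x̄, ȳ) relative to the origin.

x̄ = 16.65 in, ȳ = 65.03 in

Part | A | x̄ᵢ | ȳᵢ | A·x̄ᵢ | A·ȳᵢ
bottom flange | 980.00 | 51.00 | 7.00 | 49980.00 | 6860.00
web | 1600.00 | 8.00 | 64.00 | 12800.00 | 102400.00
top flange | 960.00 | -4.00 | 126.00 | -3840.00 | 120960.00
Σ | 3540.00 |  |  | 58940.00 | 230220.00
x̄ = 58940.00 / 3540.00 = 16.65 in
ȳ = 230220.00 / 3540.00 = 65.03 in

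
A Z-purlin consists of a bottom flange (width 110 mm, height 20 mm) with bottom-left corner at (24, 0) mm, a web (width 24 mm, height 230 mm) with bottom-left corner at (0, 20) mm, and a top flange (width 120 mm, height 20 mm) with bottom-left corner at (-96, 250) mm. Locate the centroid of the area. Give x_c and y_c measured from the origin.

bottom flange: A = 110 × 20 = 2200.00, centroid at (79.00, 10.00).
web: A = 24 × 230 = 5520.00, centroid at (12.00, 135.00).
top flange: A = 120 × 20 = 2400.00, centroid at (-36.00, 260.00).
ΣA = 10120.00 mm², ΣAx_c = 153640.00 mm³, ΣAy_c = 1391200.00 mm³.
x_c = 153640.00/10120.00 = 15.18 mm; y_c = 1391200.00/10120.00 = 137.47 mm.

x_c = 15.18 mm, y_c = 137.47 mm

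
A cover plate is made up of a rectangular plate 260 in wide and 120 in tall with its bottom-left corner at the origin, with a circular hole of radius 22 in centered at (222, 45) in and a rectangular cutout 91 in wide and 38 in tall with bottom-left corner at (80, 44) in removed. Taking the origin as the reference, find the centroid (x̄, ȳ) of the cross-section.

Part | A | x̄ᵢ | ȳᵢ | A·x̄ᵢ | A·ȳᵢ
plate | 31200.00 | 130.00 | 60.00 | 4056000.00 | 1872000.00
hole 1 | -1520.53 | 222.00 | 45.00 | -337557.85 | -68423.89
hole 2 | -3458.00 | 125.50 | 63.00 | -433979.00 | -217854.00
Σ | 26221.47 |  |  | 3284463.15 | 1585722.11
x̄ = 3284463.15 / 26221.47 = 125.26 in
ȳ = 1585722.11 / 26221.47 = 60.47 in

x̄ = 125.26 in, ȳ = 60.47 in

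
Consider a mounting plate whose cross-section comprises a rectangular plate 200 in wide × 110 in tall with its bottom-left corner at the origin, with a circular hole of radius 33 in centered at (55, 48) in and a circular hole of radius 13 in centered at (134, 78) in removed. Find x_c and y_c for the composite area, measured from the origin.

plate: A = 200 × 110 = 22000.00, centroid at (100.00, 55.00).
hole 1: A = −π·33² = -3421.19, centroid at (55.00, 48.00).
hole 2: A = −π·13² = -530.93, centroid at (134.00, 78.00).
ΣA = 18047.88 in²
ΣAx_c = (22000.00)(100.00) + (-3421.19)(55.00) + (-530.93)(134.00) = 1940689.80 in³
ΣAy_c = (22000.00)(55.00) + (-3421.19)(48.00) + (-530.93)(78.00) = 1004370.19 in³
x_c = 1940689.80 / 18047.88 = 107.53 in
y_c = 1004370.19 / 18047.88 = 55.65 in

x_c = 107.53 in, y_c = 55.65 in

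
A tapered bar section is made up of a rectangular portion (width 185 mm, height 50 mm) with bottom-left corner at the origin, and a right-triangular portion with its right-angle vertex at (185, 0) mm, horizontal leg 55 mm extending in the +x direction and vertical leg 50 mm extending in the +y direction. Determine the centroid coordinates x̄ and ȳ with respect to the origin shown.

rectangular portion: A = 185 × 50 = 9250.00, centroid at (92.50, 25.00).
triangular portion: A = ½·55·50 = 1375.00, centroid at (203.33, 16.67).
ΣA = 10625.00 mm²
ΣAx̄ = (9250.00)(92.50) + (1375.00)(203.33) = 1135208.33 mm³
ΣAȳ = (9250.00)(25.00) + (1375.00)(16.67) = 254166.67 mm³
x̄ = 1135208.33 / 10625.00 = 106.84 mm
ȳ = 254166.67 / 10625.00 = 23.92 mm

x̄ = 106.84 mm, ȳ = 23.92 mm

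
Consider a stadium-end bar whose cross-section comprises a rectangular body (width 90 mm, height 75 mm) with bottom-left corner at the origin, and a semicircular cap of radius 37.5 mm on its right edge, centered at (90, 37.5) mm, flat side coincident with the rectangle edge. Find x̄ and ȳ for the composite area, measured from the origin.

rectangular body: A = 90 × 75 = 6750.00, centroid at (45.00, 37.50).
semicircular end: A = ½π·37.5² = 2208.93, centroid at (105.92, 37.50).
ΣA = 8958.93 mm²
ΣAx̄ = (6750.00)(45.00) + (2208.93)(105.92) = 537710.16 mm³
ΣAȳ = (6750.00)(37.50) + (2208.93)(37.50) = 335959.96 mm³
x̄ = 537710.16 / 8958.93 = 60.02 mm
ȳ = 335959.96 / 8958.93 = 37.50 mm

x̄ = 60.02 mm, ȳ = 37.50 mm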